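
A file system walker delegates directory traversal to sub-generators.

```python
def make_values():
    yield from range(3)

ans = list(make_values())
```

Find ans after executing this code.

Step 1: yield from delegates to the iterable, yielding each element.
Step 2: Collected values: [0, 1, 2].
Therefore ans = [0, 1, 2].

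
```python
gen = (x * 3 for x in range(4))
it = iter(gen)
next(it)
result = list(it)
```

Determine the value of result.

Step 1: Generator produces [0, 3, 6, 9].
Step 2: next(it) consumes first element (0).
Step 3: list(it) collects remaining: [3, 6, 9].
Therefore result = [3, 6, 9].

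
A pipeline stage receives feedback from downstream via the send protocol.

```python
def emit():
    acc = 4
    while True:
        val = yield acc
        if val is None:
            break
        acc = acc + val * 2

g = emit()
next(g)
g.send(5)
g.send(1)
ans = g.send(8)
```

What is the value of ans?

Step 1: next() -> yield acc=4.
Step 2: send(5) -> val=5, acc = 4 + 5*2 = 14, yield 14.
Step 3: send(1) -> val=1, acc = 14 + 1*2 = 16, yield 16.
Step 4: send(8) -> val=8, acc = 16 + 8*2 = 32, yield 32.
Therefore ans = 32.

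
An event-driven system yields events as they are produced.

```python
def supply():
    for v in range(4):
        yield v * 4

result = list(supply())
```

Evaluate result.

Step 1: For each v in range(4), yield v * 4:
  v=0: yield 0 * 4 = 0
  v=1: yield 1 * 4 = 4
  v=2: yield 2 * 4 = 8
  v=3: yield 3 * 4 = 12
Therefore result = [0, 4, 8, 12].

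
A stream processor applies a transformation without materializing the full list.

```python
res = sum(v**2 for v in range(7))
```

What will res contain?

Step 1: Compute v**2 for each v in range(7):
  v=0: 0**2 = 0
  v=1: 1**2 = 1
  v=2: 2**2 = 4
  v=3: 3**2 = 9
  v=4: 4**2 = 16
  v=5: 5**2 = 25
  v=6: 6**2 = 36
Step 2: sum = 0 + 1 + 4 + 9 + 16 + 25 + 36 = 91.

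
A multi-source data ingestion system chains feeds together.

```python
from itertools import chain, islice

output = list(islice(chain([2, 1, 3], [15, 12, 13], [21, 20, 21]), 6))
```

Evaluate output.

Step 1: chain([2, 1, 3], [15, 12, 13], [21, 20, 21]) = [2, 1, 3, 15, 12, 13, 21, 20, 21].
Step 2: islice takes first 6 elements: [2, 1, 3, 15, 12, 13].
Therefore output = [2, 1, 3, 15, 12, 13].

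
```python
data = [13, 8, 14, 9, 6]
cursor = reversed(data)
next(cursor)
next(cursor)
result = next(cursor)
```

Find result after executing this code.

Step 1: reversed([13, 8, 14, 9, 6]) gives iterator: [6, 9, 14, 8, 13].
Step 2: First next() = 6, second next() = 9.
Step 3: Third next() = 14.
Therefore result = 14.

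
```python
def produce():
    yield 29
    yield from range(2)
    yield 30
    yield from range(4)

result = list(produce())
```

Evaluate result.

Step 1: Trace yields in order:
  yield 29
  yield 0
  yield 1
  yield 30
  yield 0
  yield 1
  yield 2
  yield 3
Therefore result = [29, 0, 1, 30, 0, 1, 2, 3].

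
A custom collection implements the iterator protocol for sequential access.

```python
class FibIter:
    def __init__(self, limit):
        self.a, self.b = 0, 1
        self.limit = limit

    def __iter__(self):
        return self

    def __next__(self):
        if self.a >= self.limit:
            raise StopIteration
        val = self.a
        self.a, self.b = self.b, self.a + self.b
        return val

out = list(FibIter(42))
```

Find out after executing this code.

Step 1: Fibonacci-like sequence (a=0, b=1) until >= 42:
  Yield 0, then a,b = 1,1
  Yield 1, then a,b = 1,2
  Yield 1, then a,b = 2,3
  Yield 2, then a,b = 3,5
  Yield 3, then a,b = 5,8
  Yield 5, then a,b = 8,13
  Yield 8, then a,b = 13,21
  Yield 13, then a,b = 21,34
  Yield 21, then a,b = 34,55
  Yield 34, then a,b = 55,89
Step 2: 55 >= 42, stop.
Therefore out = [0, 1, 1, 2, 3, 5, 8, 13, 21, 34].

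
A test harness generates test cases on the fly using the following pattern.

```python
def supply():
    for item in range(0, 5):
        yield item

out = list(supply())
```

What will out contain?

Step 1: The generator yields each value from range(0, 5).
Step 2: list() consumes all yields: [0, 1, 2, 3, 4].
Therefore out = [0, 1, 2, 3, 4].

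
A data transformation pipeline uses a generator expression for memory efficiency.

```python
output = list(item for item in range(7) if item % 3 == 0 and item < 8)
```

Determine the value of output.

Step 1: Filter range(7) where item % 3 == 0 and item < 8:
  item=0: both conditions met, included
  item=1: excluded (1 % 3 != 0)
  item=2: excluded (2 % 3 != 0)
  item=3: both conditions met, included
  item=4: excluded (4 % 3 != 0)
  item=5: excluded (5 % 3 != 0)
  item=6: both conditions met, included
Therefore output = [0, 3, 6].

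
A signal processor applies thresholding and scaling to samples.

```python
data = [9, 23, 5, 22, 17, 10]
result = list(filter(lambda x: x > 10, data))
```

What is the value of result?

Step 1: Filter elements > 10:
  9: removed
  23: kept
  5: removed
  22: kept
  17: kept
  10: removed
Therefore result = [23, 22, 17].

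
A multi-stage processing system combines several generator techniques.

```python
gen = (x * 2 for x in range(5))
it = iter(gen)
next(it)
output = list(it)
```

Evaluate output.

Step 1: Generator produces [0, 2, 4, 6, 8].
Step 2: next(it) consumes first element (0).
Step 3: list(it) collects remaining: [2, 4, 6, 8].
Therefore output = [2, 4, 6, 8].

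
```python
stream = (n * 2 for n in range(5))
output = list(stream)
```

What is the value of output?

Step 1: For each n in range(5), compute n*2:
  n=0: 0*2 = 0
  n=1: 1*2 = 2
  n=2: 2*2 = 4
  n=3: 3*2 = 6
  n=4: 4*2 = 8
Therefore output = [0, 2, 4, 6, 8].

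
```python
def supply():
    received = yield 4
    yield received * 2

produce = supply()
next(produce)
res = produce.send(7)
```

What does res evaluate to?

Step 1: next(produce) advances to first yield, producing 4.
Step 2: send(7) resumes, received = 7.
Step 3: yield received * 2 = 7 * 2 = 14.
Therefore res = 14.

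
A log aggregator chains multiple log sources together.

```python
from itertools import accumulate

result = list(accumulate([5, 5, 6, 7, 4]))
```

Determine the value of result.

Step 1: accumulate computes running sums:
  + 5 = 5
  + 5 = 10
  + 6 = 16
  + 7 = 23
  + 4 = 27
Therefore result = [5, 10, 16, 23, 27].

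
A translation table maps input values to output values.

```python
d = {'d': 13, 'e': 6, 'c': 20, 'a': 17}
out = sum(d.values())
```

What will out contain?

Step 1: d.values() = [13, 6, 20, 17].
Step 2: sum = 56.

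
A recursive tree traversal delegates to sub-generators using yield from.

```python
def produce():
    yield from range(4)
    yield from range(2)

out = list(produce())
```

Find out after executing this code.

Step 1: Trace yields in order:
  yield 0
  yield 1
  yield 2
  yield 3
  yield 0
  yield 1
Therefore out = [0, 1, 2, 3, 0, 1].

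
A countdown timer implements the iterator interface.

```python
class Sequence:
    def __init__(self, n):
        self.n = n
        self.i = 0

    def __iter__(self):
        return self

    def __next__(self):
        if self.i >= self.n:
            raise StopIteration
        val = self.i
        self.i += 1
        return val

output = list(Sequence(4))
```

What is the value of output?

Step 1: Sequence(4) creates an iterator counting 0 to 3.
Step 2: list() consumes all values: [0, 1, 2, 3].
Therefore output = [0, 1, 2, 3].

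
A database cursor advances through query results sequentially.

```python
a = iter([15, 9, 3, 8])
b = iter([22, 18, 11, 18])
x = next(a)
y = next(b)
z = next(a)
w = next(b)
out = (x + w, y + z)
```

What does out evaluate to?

Step 1: a iterates [15, 9, 3, 8], b iterates [22, 18, 11, 18].
Step 2: x = next(a) = 15, y = next(b) = 22.
Step 3: z = next(a) = 9, w = next(b) = 18.
Step 4: out = (15 + 18, 22 + 9) = (33, 31).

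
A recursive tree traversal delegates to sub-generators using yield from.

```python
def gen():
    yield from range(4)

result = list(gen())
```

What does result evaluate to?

Step 1: yield from delegates to the iterable, yielding each element.
Step 2: Collected values: [0, 1, 2, 3].
Therefore result = [0, 1, 2, 3].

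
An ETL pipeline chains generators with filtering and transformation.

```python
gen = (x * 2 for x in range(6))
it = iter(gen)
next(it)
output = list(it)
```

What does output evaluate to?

Step 1: Generator produces [0, 2, 4, 6, 8, 10].
Step 2: next(it) consumes first element (0).
Step 3: list(it) collects remaining: [2, 4, 6, 8, 10].
Therefore output = [2, 4, 6, 8, 10].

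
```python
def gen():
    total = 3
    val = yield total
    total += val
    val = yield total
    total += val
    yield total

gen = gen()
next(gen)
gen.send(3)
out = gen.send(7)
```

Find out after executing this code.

Step 1: next() -> yield total=3.
Step 2: send(3) -> val=3, total = 3+3 = 6, yield 6.
Step 3: send(7) -> val=7, total = 6+7 = 13, yield 13.
Therefore out = 13.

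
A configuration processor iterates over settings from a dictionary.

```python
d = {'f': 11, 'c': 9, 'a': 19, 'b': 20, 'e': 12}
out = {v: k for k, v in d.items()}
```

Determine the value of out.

Step 1: Invert dict (swap keys and values):
  'f': 11 -> 11: 'f'
  'c': 9 -> 9: 'c'
  'a': 19 -> 19: 'a'
  'b': 20 -> 20: 'b'
  'e': 12 -> 12: 'e'
Therefore out = {11: 'f', 9: 'c', 19: 'a', 20: 'b', 12: 'e'}.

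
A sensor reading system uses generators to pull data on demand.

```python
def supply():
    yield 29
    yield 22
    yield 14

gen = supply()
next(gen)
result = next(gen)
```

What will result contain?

Step 1: supply() creates a generator.
Step 2: next(gen) yields 29 (consumed and discarded).
Step 3: next(gen) yields 22, assigned to result.
Therefore result = 22.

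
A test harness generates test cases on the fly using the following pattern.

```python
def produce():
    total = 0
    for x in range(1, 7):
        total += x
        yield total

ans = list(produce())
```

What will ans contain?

Step 1: Generator accumulates running sum:
  x=1: total = 1, yield 1
  x=2: total = 3, yield 3
  x=3: total = 6, yield 6
  x=4: total = 10, yield 10
  x=5: total = 15, yield 15
  x=6: total = 21, yield 21
Therefore ans = [1, 3, 6, 10, 15, 21].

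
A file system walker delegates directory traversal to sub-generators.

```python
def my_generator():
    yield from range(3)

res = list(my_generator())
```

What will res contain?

Step 1: yield from delegates to the iterable, yielding each element.
Step 2: Collected values: [0, 1, 2].
Therefore res = [0, 1, 2].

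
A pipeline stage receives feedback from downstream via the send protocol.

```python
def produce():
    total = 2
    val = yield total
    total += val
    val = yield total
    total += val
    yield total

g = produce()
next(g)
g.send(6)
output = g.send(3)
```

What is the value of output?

Step 1: next() -> yield total=2.
Step 2: send(6) -> val=6, total = 2+6 = 8, yield 8.
Step 3: send(3) -> val=3, total = 8+3 = 11, yield 11.
Therefore output = 11.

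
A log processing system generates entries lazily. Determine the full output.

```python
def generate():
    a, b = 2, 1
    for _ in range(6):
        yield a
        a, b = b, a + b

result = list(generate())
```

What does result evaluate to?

Step 1: Fibonacci-like sequence starting with a=2, b=1:
  Iteration 1: yield a=2, then a,b = 1,3
  Iteration 2: yield a=1, then a,b = 3,4
  Iteration 3: yield a=3, then a,b = 4,7
  Iteration 4: yield a=4, then a,b = 7,11
  Iteration 5: yield a=7, then a,b = 11,18
  Iteration 6: yield a=11, then a,b = 18,29
Therefore result = [2, 1, 3, 4, 7, 11].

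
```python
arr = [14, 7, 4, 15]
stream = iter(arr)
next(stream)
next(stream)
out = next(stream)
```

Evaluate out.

Step 1: Create iterator over [14, 7, 4, 15].
Step 2: next() consumes 14.
Step 3: next() consumes 7.
Step 4: next() returns 4.
Therefore out = 4.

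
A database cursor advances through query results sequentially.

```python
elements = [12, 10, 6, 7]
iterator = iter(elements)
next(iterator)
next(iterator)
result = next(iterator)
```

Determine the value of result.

Step 1: Create iterator over [12, 10, 6, 7].
Step 2: next() consumes 12.
Step 3: next() consumes 10.
Step 4: next() returns 6.
Therefore result = 6.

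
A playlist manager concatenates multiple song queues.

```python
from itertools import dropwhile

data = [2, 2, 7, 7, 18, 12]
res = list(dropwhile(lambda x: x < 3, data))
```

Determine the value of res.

Step 1: dropwhile drops elements while < 3:
  2 < 3: dropped
  2 < 3: dropped
  7: kept (dropping stopped)
Step 2: Remaining elements kept regardless of condition.
Therefore res = [7, 7, 18, 12].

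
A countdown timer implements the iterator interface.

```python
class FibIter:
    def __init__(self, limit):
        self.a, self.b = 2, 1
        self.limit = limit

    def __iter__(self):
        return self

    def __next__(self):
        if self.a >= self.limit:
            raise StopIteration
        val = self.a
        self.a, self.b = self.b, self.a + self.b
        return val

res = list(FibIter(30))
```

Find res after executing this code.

Step 1: Fibonacci-like sequence (a=2, b=1) until >= 30:
  Yield 2, then a,b = 1,3
  Yield 1, then a,b = 3,4
  Yield 3, then a,b = 4,7
  Yield 4, then a,b = 7,11
  Yield 7, then a,b = 11,18
  Yield 11, then a,b = 18,29
  Yield 18, then a,b = 29,47
  Yield 29, then a,b = 47,76
Step 2: 47 >= 30, stop.
Therefore res = [2, 1, 3, 4, 7, 11, 18, 29].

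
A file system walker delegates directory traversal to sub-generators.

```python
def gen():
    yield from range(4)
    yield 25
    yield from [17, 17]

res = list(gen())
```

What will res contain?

Step 1: Trace yields in order:
  yield 0
  yield 1
  yield 2
  yield 3
  yield 25
  yield 17
  yield 17
Therefore res = [0, 1, 2, 3, 25, 17, 17].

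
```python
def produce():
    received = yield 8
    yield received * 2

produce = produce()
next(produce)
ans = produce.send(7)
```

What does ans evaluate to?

Step 1: next(produce) advances to first yield, producing 8.
Step 2: send(7) resumes, received = 7.
Step 3: yield received * 2 = 7 * 2 = 14.
Therefore ans = 14.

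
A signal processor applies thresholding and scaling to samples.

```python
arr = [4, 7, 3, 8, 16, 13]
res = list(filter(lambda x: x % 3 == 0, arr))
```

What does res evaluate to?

Step 1: Filter elements divisible by 3:
  4 % 3 = 1: removed
  7 % 3 = 1: removed
  3 % 3 = 0: kept
  8 % 3 = 2: removed
  16 % 3 = 1: removed
  13 % 3 = 1: removed
Therefore res = [3].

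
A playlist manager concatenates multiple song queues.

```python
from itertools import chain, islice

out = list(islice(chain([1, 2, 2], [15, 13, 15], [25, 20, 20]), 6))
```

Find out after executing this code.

Step 1: chain([1, 2, 2], [15, 13, 15], [25, 20, 20]) = [1, 2, 2, 15, 13, 15, 25, 20, 20].
Step 2: islice takes first 6 elements: [1, 2, 2, 15, 13, 15].
Therefore out = [1, 2, 2, 15, 13, 15].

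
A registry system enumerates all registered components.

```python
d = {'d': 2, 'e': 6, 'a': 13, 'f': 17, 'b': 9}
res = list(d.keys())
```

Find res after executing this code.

Step 1: d.keys() returns the dictionary keys in insertion order.
Therefore res = ['d', 'e', 'a', 'f', 'b'].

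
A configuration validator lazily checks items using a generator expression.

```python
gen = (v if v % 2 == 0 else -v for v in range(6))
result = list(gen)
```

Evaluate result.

Step 1: For each v in range(6), yield v if even, else -v:
  v=0: even, yield 0
  v=1: odd, yield -1
  v=2: even, yield 2
  v=3: odd, yield -3
  v=4: even, yield 4
  v=5: odd, yield -5
Therefore result = [0, -1, 2, -3, 4, -5].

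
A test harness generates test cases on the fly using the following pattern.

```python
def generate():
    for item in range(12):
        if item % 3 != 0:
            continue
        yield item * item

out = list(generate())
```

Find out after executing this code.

Step 1: Only yield item**2 when item is divisible by 3:
  item=0: 0 % 3 == 0, yield 0**2 = 0
  item=3: 3 % 3 == 0, yield 3**2 = 9
  item=6: 6 % 3 == 0, yield 6**2 = 36
  item=9: 9 % 3 == 0, yield 9**2 = 81
Therefore out = [0, 9, 36, 81].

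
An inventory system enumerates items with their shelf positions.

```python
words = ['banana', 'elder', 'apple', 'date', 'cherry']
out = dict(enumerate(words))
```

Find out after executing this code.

Step 1: enumerate pairs indices with words:
  0 -> 'banana'
  1 -> 'elder'
  2 -> 'apple'
  3 -> 'date'
  4 -> 'cherry'
Therefore out = {0: 'banana', 1: 'elder', 2: 'apple', 3: 'date', 4: 'cherry'}.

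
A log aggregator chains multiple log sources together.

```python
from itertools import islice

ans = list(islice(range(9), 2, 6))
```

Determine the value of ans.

Step 1: islice(range(9), 2, 6) takes elements at indices [2, 6).
Step 2: Elements: [2, 3, 4, 5].
Therefore ans = [2, 3, 4, 5].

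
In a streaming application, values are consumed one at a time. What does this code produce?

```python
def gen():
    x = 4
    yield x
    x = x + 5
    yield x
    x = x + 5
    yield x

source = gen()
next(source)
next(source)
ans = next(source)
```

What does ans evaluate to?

Step 1: Trace through generator execution:
  Yield 1: x starts at 4, yield 4
  Yield 2: x = 4 + 5 = 9, yield 9
  Yield 3: x = 9 + 5 = 14, yield 14
Step 2: First next() gets 4, second next() gets the second value, third next() yields 14.
Therefore ans = 14.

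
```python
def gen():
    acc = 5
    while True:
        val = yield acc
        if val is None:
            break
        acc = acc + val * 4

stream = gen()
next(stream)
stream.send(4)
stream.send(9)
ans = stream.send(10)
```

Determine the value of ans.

Step 1: next() -> yield acc=5.
Step 2: send(4) -> val=4, acc = 5 + 4*4 = 21, yield 21.
Step 3: send(9) -> val=9, acc = 21 + 9*4 = 57, yield 57.
Step 4: send(10) -> val=10, acc = 57 + 10*4 = 97, yield 97.
Therefore ans = 97.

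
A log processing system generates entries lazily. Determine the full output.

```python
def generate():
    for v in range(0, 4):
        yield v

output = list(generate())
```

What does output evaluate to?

Step 1: The generator yields each value from range(0, 4).
Step 2: list() consumes all yields: [0, 1, 2, 3].
Therefore output = [0, 1, 2, 3].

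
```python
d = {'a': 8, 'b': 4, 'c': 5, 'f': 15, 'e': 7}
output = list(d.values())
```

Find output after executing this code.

Step 1: d.values() returns the dictionary values in insertion order.
Therefore output = [8, 4, 5, 15, 7].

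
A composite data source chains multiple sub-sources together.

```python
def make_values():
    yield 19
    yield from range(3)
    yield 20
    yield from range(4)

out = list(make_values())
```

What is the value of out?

Step 1: Trace yields in order:
  yield 19
  yield 0
  yield 1
  yield 2
  yield 20
  yield 0
  yield 1
  yield 2
  yield 3
Therefore out = [19, 0, 1, 2, 20, 0, 1, 2, 3].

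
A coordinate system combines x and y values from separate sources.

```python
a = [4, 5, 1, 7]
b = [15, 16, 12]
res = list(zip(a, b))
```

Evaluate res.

Step 1: zip stops at shortest (len(a)=4, len(b)=3):
  Index 0: (4, 15)
  Index 1: (5, 16)
  Index 2: (1, 12)
Step 2: Last element of a (7) has no pair, dropped.
Therefore res = [(4, 15), (5, 16), (1, 12)].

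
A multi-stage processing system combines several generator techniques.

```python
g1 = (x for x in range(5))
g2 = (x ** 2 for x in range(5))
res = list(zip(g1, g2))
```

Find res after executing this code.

Step 1: g1 produces [0, 1, 2, 3, 4].
Step 2: g2 produces [0, 1, 4, 9, 16].
Step 3: zip pairs them: [(0, 0), (1, 1), (2, 4), (3, 9), (4, 16)].
Therefore res = [(0, 0), (1, 1), (2, 4), (3, 9), (4, 16)].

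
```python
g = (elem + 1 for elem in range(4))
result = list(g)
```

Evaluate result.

Step 1: For each elem in range(4), compute elem+1:
  elem=0: 0+1 = 1
  elem=1: 1+1 = 2
  elem=2: 2+1 = 3
  elem=3: 3+1 = 4
Therefore result = [1, 2, 3, 4].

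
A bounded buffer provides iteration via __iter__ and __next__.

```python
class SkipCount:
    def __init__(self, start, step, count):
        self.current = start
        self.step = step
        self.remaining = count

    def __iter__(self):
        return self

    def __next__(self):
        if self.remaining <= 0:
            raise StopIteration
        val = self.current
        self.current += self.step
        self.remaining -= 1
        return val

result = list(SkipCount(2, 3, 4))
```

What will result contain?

Step 1: SkipCount starts at 2, increments by 3, for 4 steps:
  Yield 2, then current += 3
  Yield 5, then current += 3
  Yield 8, then current += 3
  Yield 11, then current += 3
Therefore result = [2, 5, 8, 11].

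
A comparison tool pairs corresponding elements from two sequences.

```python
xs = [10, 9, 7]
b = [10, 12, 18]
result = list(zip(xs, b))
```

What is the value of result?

Step 1: zip pairs elements at same index:
  Index 0: (10, 10)
  Index 1: (9, 12)
  Index 2: (7, 18)
Therefore result = [(10, 10), (9, 12), (7, 18)].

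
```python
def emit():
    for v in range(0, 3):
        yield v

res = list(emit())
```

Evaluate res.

Step 1: The generator yields each value from range(0, 3).
Step 2: list() consumes all yields: [0, 1, 2].
Therefore res = [0, 1, 2].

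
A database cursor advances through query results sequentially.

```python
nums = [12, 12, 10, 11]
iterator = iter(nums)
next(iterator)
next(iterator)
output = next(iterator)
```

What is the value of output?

Step 1: Create iterator over [12, 12, 10, 11].
Step 2: next() consumes 12.
Step 3: next() consumes 12.
Step 4: next() returns 10.
Therefore output = 10.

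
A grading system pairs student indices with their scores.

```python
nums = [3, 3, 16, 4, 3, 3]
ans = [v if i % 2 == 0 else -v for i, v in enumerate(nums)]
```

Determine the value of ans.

Step 1: For each (i, v), keep v if i is even, negate if odd:
  i=0 (even): keep 3
  i=1 (odd): negate to -3
  i=2 (even): keep 16
  i=3 (odd): negate to -4
  i=4 (even): keep 3
  i=5 (odd): negate to -3
Therefore ans = [3, -3, 16, -4, 3, -3].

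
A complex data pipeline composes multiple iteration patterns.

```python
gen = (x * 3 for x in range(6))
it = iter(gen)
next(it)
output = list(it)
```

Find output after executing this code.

Step 1: Generator produces [0, 3, 6, 9, 12, 15].
Step 2: next(it) consumes first element (0).
Step 3: list(it) collects remaining: [3, 6, 9, 12, 15].
Therefore output = [3, 6, 9, 12, 15].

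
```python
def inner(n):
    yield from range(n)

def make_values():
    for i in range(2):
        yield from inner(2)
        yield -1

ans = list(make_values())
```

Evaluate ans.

Step 1: For each i in range(2):
  i=0: yield from inner(2) -> [0, 1], then yield -1
  i=1: yield from inner(2) -> [0, 1], then yield -1
Therefore ans = [0, 1, -1, 0, 1, -1].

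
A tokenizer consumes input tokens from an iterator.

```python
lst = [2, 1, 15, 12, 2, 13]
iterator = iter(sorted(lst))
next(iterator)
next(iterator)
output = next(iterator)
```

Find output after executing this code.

Step 1: sorted([2, 1, 15, 12, 2, 13]) = [1, 2, 2, 12, 13, 15].
Step 2: Create iterator and skip 2 elements.
Step 3: next() returns 2.
Therefore output = 2.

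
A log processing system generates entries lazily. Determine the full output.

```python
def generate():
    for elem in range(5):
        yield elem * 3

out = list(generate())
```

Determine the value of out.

Step 1: For each elem in range(5), yield elem * 3:
  elem=0: yield 0 * 3 = 0
  elem=1: yield 1 * 3 = 3
  elem=2: yield 2 * 3 = 6
  elem=3: yield 3 * 3 = 9
  elem=4: yield 4 * 3 = 12
Therefore out = [0, 3, 6, 9, 12].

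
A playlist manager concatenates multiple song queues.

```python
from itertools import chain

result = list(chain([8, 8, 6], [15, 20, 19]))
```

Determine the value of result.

Step 1: chain() concatenates iterables: [8, 8, 6] + [15, 20, 19].
Therefore result = [8, 8, 6, 15, 20, 19].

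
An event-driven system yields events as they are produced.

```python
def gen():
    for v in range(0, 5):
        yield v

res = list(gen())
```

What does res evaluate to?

Step 1: The generator yields each value from range(0, 5).
Step 2: list() consumes all yields: [0, 1, 2, 3, 4].
Therefore res = [0, 1, 2, 3, 4].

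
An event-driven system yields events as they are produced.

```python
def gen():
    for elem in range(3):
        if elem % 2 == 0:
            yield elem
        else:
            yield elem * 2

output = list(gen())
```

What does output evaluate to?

Step 1: For each elem in range(3), yield elem if even, else elem*2:
  elem=0 (even): yield 0
  elem=1 (odd): yield 1*2 = 2
  elem=2 (even): yield 2
Therefore output = [0, 2, 2].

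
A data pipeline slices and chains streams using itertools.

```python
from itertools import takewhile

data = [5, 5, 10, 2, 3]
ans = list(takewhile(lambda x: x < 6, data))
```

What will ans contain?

Step 1: takewhile stops at first element >= 6:
  5 < 6: take
  5 < 6: take
  10 >= 6: stop
Therefore ans = [5, 5].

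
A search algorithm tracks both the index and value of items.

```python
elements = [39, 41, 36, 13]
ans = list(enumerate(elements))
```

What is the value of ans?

Step 1: enumerate pairs each element with its index:
  (0, 39)
  (1, 41)
  (2, 36)
  (3, 13)
Therefore ans = [(0, 39), (1, 41), (2, 36), (3, 13)].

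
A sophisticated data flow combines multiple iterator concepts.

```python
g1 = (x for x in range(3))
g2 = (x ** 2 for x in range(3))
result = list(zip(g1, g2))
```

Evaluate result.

Step 1: g1 produces [0, 1, 2].
Step 2: g2 produces [0, 1, 4].
Step 3: zip pairs them: [(0, 0), (1, 1), (2, 4)].
Therefore result = [(0, 0), (1, 1), (2, 4)].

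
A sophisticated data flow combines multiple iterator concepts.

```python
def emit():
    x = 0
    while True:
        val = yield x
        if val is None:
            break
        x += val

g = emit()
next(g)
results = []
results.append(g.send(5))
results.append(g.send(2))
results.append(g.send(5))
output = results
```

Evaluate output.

Step 1: next(g) -> yield 0.
Step 2: send(5) -> x = 5, yield 5.
Step 3: send(2) -> x = 7, yield 7.
Step 4: send(5) -> x = 12, yield 12.
Therefore output = [5, 7, 12].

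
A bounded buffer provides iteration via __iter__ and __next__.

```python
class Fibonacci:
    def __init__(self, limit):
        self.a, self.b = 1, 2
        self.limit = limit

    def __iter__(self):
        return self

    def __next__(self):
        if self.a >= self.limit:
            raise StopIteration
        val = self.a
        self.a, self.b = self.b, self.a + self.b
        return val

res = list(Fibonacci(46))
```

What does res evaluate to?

Step 1: Fibonacci-like sequence (a=1, b=2) until >= 46:
  Yield 1, then a,b = 2,3
  Yield 2, then a,b = 3,5
  Yield 3, then a,b = 5,8
  Yield 5, then a,b = 8,13
  Yield 8, then a,b = 13,21
  Yield 13, then a,b = 21,34
  Yield 21, then a,b = 34,55
  Yield 34, then a,b = 55,89
Step 2: 55 >= 46, stop.
Therefore res = [1, 2, 3, 5, 8, 13, 21, 34].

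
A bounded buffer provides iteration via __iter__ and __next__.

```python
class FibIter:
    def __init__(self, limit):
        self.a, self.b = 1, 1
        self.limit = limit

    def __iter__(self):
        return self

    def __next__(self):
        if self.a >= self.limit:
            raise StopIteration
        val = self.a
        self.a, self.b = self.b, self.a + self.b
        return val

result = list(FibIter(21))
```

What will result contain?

Step 1: Fibonacci-like sequence (a=1, b=1) until >= 21:
  Yield 1, then a,b = 1,2
  Yield 1, then a,b = 2,3
  Yield 2, then a,b = 3,5
  Yield 3, then a,b = 5,8
  Yield 5, then a,b = 8,13
  Yield 8, then a,b = 13,21
  Yield 13, then a,b = 21,34
Step 2: 21 >= 21, stop.
Therefore result = [1, 1, 2, 3, 5, 8, 13].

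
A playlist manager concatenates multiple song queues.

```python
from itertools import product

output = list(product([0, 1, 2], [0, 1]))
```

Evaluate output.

Step 1: product([0, 1, 2], [0, 1]) gives all pairs:
  (0, 0)
  (0, 1)
  (1, 0)
  (1, 1)
  (2, 0)
  (2, 1)
Therefore output = [(0, 0), (0, 1), (1, 0), (1, 1), (2, 0), (2, 1)].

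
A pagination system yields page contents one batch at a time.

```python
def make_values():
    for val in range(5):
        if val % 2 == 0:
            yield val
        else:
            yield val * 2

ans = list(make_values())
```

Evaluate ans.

Step 1: For each val in range(5), yield val if even, else val*2:
  val=0 (even): yield 0
  val=1 (odd): yield 1*2 = 2
  val=2 (even): yield 2
  val=3 (odd): yield 3*2 = 6
  val=4 (even): yield 4
Therefore ans = [0, 2, 2, 6, 4].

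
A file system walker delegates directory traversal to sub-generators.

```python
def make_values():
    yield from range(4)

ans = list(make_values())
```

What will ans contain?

Step 1: yield from delegates to the iterable, yielding each element.
Step 2: Collected values: [0, 1, 2, 3].
Therefore ans = [0, 1, 2, 3].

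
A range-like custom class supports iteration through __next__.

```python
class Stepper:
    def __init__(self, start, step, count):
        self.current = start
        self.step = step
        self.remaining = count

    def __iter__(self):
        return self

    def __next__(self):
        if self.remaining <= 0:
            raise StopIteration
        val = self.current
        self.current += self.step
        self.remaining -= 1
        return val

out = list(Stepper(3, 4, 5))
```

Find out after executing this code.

Step 1: Stepper starts at 3, increments by 4, for 5 steps:
  Yield 3, then current += 4
  Yield 7, then current += 4
  Yield 11, then current += 4
  Yield 15, then current += 4
  Yield 19, then current += 4
Therefore out = [3, 7, 11, 15, 19].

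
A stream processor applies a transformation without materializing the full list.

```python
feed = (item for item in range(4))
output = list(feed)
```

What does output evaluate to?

Step 1: Generator expression iterates range(4): [0, 1, 2, 3].
Step 2: list() collects all values.
Therefore output = [0, 1, 2, 3].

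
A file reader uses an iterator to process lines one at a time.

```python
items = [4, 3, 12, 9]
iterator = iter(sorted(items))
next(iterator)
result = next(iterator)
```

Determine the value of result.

Step 1: sorted([4, 3, 12, 9]) = [3, 4, 9, 12].
Step 2: Create iterator and skip 1 elements.
Step 3: next() returns 4.
Therefore result = 4.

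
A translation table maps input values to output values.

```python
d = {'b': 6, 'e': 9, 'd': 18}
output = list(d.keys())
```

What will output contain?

Step 1: d.keys() returns the dictionary keys in insertion order.
Therefore output = ['b', 'e', 'd'].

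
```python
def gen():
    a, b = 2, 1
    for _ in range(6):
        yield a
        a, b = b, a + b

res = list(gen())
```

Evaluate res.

Step 1: Fibonacci-like sequence starting with a=2, b=1:
  Iteration 1: yield a=2, then a,b = 1,3
  Iteration 2: yield a=1, then a,b = 3,4
  Iteration 3: yield a=3, then a,b = 4,7
  Iteration 4: yield a=4, then a,b = 7,11
  Iteration 5: yield a=7, then a,b = 11,18
  Iteration 6: yield a=11, then a,b = 18,29
Therefore res = [2, 1, 3, 4, 7, 11].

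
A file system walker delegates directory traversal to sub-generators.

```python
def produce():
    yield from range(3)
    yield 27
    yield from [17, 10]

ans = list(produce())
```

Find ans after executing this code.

Step 1: Trace yields in order:
  yield 0
  yield 1
  yield 2
  yield 27
  yield 17
  yield 10
Therefore ans = [0, 1, 2, 27, 17, 10].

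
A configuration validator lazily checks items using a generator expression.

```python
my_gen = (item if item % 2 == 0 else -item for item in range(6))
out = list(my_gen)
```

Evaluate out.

Step 1: For each item in range(6), yield item if even, else -item:
  item=0: even, yield 0
  item=1: odd, yield -1
  item=2: even, yield 2
  item=3: odd, yield -3
  item=4: even, yield 4
  item=5: odd, yield -5
Therefore out = [0, -1, 2, -3, 4, -5].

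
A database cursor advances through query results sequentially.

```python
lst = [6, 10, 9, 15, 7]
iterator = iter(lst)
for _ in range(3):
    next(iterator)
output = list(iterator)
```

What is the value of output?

Step 1: Create iterator over [6, 10, 9, 15, 7].
Step 2: Advance 3 positions (consuming [6, 10, 9]).
Step 3: list() collects remaining elements: [15, 7].
Therefore output = [15, 7].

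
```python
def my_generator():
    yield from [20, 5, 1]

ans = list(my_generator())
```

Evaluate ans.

Step 1: yield from delegates to the iterable, yielding each element.
Step 2: Collected values: [20, 5, 1].
Therefore ans = [20, 5, 1].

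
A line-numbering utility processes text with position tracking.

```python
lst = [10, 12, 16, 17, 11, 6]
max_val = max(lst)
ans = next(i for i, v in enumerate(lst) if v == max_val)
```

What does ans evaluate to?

Step 1: max([10, 12, 16, 17, 11, 6]) = 17.
Step 2: Find first index where value == 17:
  Index 0: 10 != 17
  Index 1: 12 != 17
  Index 2: 16 != 17
  Index 3: 17 == 17, found!
Therefore ans = 3.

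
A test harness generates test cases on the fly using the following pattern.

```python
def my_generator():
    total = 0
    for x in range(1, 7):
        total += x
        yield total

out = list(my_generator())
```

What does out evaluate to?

Step 1: Generator accumulates running sum:
  x=1: total = 1, yield 1
  x=2: total = 3, yield 3
  x=3: total = 6, yield 6
  x=4: total = 10, yield 10
  x=5: total = 15, yield 15
  x=6: total = 21, yield 21
Therefore out = [1, 3, 6, 10, 15, 21].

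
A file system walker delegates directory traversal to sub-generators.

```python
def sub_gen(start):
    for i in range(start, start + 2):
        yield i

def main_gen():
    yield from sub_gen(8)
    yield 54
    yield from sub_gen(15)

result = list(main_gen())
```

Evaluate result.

Step 1: main_gen() delegates to sub_gen(8):
  yield 8
  yield 9
Step 2: yield 54
Step 3: Delegates to sub_gen(15):
  yield 15
  yield 16
Therefore result = [8, 9, 54, 15, 16].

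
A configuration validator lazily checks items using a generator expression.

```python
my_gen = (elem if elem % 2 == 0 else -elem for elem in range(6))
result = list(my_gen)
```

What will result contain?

Step 1: For each elem in range(6), yield elem if even, else -elem:
  elem=0: even, yield 0
  elem=1: odd, yield -1
  elem=2: even, yield 2
  elem=3: odd, yield -3
  elem=4: even, yield 4
  elem=5: odd, yield -5
Therefore result = [0, -1, 2, -3, 4, -5].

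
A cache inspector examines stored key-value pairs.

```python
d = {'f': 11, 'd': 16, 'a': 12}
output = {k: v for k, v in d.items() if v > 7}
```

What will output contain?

Step 1: Filter items where value > 7:
  'f': 11 > 7: kept
  'd': 16 > 7: kept
  'a': 12 > 7: kept
Therefore output = {'f': 11, 'd': 16, 'a': 12}.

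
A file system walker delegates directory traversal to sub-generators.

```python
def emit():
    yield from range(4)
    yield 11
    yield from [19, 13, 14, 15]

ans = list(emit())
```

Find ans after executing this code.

Step 1: Trace yields in order:
  yield 0
  yield 1
  yield 2
  yield 3
  yield 11
  yield 19
  yield 13
  yield 14
  yield 15
Therefore ans = [0, 1, 2, 3, 11, 19, 13, 14, 15].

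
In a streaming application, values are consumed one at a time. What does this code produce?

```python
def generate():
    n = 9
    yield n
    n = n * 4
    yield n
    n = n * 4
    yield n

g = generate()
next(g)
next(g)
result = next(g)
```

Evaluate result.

Step 1: Trace through generator execution:
  Yield 1: n starts at 9, yield 9
  Yield 2: n = 9 * 4 = 36, yield 36
  Yield 3: n = 36 * 4 = 144, yield 144
Step 2: First next() gets 9, second next() gets the second value, third next() yields 144.
Therefore result = 144.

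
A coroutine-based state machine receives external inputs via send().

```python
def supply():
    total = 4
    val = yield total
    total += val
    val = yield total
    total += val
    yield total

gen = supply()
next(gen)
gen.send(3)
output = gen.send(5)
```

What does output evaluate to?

Step 1: next() -> yield total=4.
Step 2: send(3) -> val=3, total = 4+3 = 7, yield 7.
Step 3: send(5) -> val=5, total = 7+5 = 12, yield 12.
Therefore output = 12.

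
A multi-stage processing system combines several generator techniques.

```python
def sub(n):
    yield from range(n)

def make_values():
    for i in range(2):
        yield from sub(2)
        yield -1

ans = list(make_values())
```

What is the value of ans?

Step 1: For each i in range(2):
  i=0: yield from sub(2) -> [0, 1], then yield -1
  i=1: yield from sub(2) -> [0, 1], then yield -1
Therefore ans = [0, 1, -1, 0, 1, -1].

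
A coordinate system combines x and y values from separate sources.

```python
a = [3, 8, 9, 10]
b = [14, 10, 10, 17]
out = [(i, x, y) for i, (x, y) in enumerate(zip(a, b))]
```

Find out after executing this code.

Step 1: enumerate(zip(a, b)) gives index with paired elements:
  i=0: (3, 14)
  i=1: (8, 10)
  i=2: (9, 10)
  i=3: (10, 17)
Therefore out = [(0, 3, 14), (1, 8, 10), (2, 9, 10), (3, 10, 17)].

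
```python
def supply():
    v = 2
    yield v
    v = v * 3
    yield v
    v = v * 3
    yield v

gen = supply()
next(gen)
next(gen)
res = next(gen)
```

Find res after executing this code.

Step 1: Trace through generator execution:
  Yield 1: v starts at 2, yield 2
  Yield 2: v = 2 * 3 = 6, yield 6
  Yield 3: v = 6 * 3 = 18, yield 18
Step 2: First next() gets 2, second next() gets the second value, third next() yields 18.
Therefore res = 18.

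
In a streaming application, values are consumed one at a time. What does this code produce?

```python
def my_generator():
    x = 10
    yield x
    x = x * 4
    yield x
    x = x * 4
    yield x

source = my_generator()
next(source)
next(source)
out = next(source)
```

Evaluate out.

Step 1: Trace through generator execution:
  Yield 1: x starts at 10, yield 10
  Yield 2: x = 10 * 4 = 40, yield 40
  Yield 3: x = 40 * 4 = 160, yield 160
Step 2: First next() gets 10, second next() gets the second value, third next() yields 160.
Therefore out = 160.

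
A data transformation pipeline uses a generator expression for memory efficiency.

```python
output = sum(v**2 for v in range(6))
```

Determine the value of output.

Step 1: Compute v**2 for each v in range(6):
  v=0: 0**2 = 0
  v=1: 1**2 = 1
  v=2: 2**2 = 4
  v=3: 3**2 = 9
  v=4: 4**2 = 16
  v=5: 5**2 = 25
Step 2: sum = 0 + 1 + 4 + 9 + 16 + 25 = 55.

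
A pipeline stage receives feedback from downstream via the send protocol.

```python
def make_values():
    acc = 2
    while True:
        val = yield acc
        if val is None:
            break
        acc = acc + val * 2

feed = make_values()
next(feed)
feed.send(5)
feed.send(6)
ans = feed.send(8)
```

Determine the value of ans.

Step 1: next() -> yield acc=2.
Step 2: send(5) -> val=5, acc = 2 + 5*2 = 12, yield 12.
Step 3: send(6) -> val=6, acc = 12 + 6*2 = 24, yield 24.
Step 4: send(8) -> val=8, acc = 24 + 8*2 = 40, yield 40.
Therefore ans = 40.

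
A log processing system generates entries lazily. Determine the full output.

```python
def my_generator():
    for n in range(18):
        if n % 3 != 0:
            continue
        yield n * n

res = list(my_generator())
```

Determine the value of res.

Step 1: Only yield n**2 when n is divisible by 3:
  n=0: 0 % 3 == 0, yield 0**2 = 0
  n=3: 3 % 3 == 0, yield 3**2 = 9
  n=6: 6 % 3 == 0, yield 6**2 = 36
  n=9: 9 % 3 == 0, yield 9**2 = 81
  n=12: 12 % 3 == 0, yield 12**2 = 144
  n=15: 15 % 3 == 0, yield 15**2 = 225
Therefore res = [0, 9, 36, 81, 144, 225].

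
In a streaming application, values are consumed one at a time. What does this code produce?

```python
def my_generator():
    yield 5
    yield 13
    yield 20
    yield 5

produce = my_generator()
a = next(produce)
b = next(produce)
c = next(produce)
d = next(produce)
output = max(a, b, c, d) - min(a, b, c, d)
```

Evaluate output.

Step 1: Create generator and consume all values:
  a = next(produce) = 5
  b = next(produce) = 13
  c = next(produce) = 20
  d = next(produce) = 5
Step 2: max = 20, min = 5, output = 20 - 5 = 15.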